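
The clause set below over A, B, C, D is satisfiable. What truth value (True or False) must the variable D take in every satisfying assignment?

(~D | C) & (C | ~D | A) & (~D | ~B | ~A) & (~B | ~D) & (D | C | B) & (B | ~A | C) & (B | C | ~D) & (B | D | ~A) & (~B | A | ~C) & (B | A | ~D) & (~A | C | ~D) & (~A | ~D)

Suppose D = 1.
Unit clause (C) forces C = 1.
Unit clause (~B) forces B = 0.
Unit clause (A) forces A = 1.
That conflicts with the unit clause (~A).
So every satisfying assignment has D = False.

False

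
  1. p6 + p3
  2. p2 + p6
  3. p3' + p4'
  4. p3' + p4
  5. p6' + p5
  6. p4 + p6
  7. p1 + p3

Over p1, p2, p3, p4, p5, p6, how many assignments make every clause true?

4

There are 2^6 = 64 truth assignments over (p1, p2, p3, p4, p5, p6).
Split on p4. With p4 = 1, the clauses containing p4 are satisfied and p4' drops from the rest; 2 of the 2^5 = 32 assignments to the other variables satisfy what remains.
With p4 = 0, by the same count on the reduced clause set, 2 assignments work.
(One model: p1=T, p2=F, p3=F, p4=F, p5=T, p6=T.)
Total: 2 + 2 = 4.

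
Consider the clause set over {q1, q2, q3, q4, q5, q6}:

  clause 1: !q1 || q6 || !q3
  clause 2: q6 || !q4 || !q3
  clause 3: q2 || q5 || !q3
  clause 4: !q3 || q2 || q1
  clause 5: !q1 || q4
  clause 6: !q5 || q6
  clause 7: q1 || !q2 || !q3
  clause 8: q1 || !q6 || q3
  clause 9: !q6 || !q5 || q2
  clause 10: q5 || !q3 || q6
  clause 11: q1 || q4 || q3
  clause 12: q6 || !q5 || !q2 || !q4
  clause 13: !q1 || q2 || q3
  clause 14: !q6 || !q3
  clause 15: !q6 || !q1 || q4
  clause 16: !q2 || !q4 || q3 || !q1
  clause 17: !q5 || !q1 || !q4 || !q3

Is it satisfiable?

Try q1 = false.
Try q3 = false.
Unit clause (!q6) forces q6 = false.
Unit clause (!q5) forces q5 = false.
Unit clause (q4) forces q4 = true.
All clauses hold; q2 can take either value.
A satisfying assignment: q1 ↦ false,  q2 ↦ false,  q3 ↦ false,  q4 ↦ true,  q5 ↦ false,  q6 ↦ false.

Satisfiable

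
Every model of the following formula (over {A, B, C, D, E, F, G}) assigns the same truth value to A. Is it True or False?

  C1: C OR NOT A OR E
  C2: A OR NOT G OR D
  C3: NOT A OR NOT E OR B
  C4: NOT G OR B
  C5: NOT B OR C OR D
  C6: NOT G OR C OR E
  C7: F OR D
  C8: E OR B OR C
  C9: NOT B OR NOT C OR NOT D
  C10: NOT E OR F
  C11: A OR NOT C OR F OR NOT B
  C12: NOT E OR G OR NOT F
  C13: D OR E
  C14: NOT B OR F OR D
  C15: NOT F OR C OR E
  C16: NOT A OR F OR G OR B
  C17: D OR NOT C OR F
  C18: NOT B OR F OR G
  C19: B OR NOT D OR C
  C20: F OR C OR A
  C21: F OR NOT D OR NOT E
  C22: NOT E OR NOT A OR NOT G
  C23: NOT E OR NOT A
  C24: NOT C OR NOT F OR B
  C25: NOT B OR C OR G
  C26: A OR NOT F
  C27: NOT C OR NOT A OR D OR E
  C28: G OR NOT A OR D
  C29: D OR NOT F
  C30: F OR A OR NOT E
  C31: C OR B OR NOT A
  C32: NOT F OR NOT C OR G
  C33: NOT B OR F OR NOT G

False

Suppose A = true.
The clause (NOT E) is unit, so E = false.
The clause (C) is unit, so C = true.
The clause (D) is unit, so D = true.
The clause (NOT B) is unit, so B = false.
The clause (NOT G) is unit, so G = false.
The clause (F) is unit, so F = true.
That conflicts with the unit clause (NOT F).
So every satisfying assignment has A = False.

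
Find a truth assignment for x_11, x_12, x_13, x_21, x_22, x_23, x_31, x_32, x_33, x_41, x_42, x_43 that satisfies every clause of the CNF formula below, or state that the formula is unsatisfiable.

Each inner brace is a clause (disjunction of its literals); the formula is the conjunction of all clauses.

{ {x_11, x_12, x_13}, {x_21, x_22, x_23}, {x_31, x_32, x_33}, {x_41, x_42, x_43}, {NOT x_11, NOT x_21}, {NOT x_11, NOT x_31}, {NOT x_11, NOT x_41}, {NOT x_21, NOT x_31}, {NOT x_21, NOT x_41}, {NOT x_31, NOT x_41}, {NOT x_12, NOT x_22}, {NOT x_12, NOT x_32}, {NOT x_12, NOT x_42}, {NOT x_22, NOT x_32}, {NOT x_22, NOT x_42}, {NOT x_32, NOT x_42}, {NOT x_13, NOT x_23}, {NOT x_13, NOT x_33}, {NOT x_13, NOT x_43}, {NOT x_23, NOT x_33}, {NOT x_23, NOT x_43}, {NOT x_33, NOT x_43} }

Branch on x_11: set x_11 = false.
Branch on x_12: set x_12 = true.
Unit clause (NOT x_22) forces x_22 = false.
Unit clause (NOT x_32) forces x_32 = false.
Unit clause (NOT x_42) forces x_42 = false.
Branch on x_21: set x_21 = true.
Unit clause (NOT x_31) forces x_31 = false.
Unit clause (x_33) forces x_33 = true.
Unit clause (NOT x_41) forces x_41 = false.
Unit clause (x_43) forces x_43 = true.
But (NOT x_43) is also a unit clause — contradiction.
That branch fails; take x_21 = false instead.
Unit clause (x_23) forces x_23 = true.
Unit clause (NOT x_13) forces x_13 = false.
Unit clause (NOT x_33) forces x_33 = false.
Unit clause (x_31) forces x_31 = true.
Unit clause (NOT x_41) forces x_41 = false.
Unit clause (x_43) forces x_43 = true.
But (NOT x_43) is also a unit clause — contradiction.
Both values of x_21 lead to a conflict.
That branch fails; take x_12 = false instead.
Unit clause (x_13) forces x_13 = true.
Unit clause (NOT x_23) forces x_23 = false.
Unit clause (NOT x_33) forces x_33 = false.
Unit clause (NOT x_43) forces x_43 = false.
Branch on x_21: set x_21 = true.
Unit clause (NOT x_31) forces x_31 = false.
Unit clause (x_32) forces x_32 = true.
Unit clause (NOT x_41) forces x_41 = false.
Unit clause (x_42) forces x_42 = true.
But (NOT x_42) is also a unit clause — contradiction.
That branch fails; take x_21 = false instead.
Unit clause (x_22) forces x_22 = true.
Unit clause (NOT x_32) forces x_32 = false.
Unit clause (x_31) forces x_31 = true.
Unit clause (NOT x_41) forces x_41 = false.
Unit clause (x_42) forces x_42 = true.
But (NOT x_42) is also a unit clause — contradiction.
Both values of x_21 lead to a conflict.
Both values of x_12 lead to a conflict.
That branch fails; take x_11 = true instead.
Unit clause (NOT x_21) forces x_21 = false.
Unit clause (NOT x_31) forces x_31 = false.
Unit clause (NOT x_41) forces x_41 = false.
Branch on x_22: set x_22 = true.
Unit clause (NOT x_12) forces x_12 = false.
Unit clause (NOT x_32) forces x_32 = false.
Unit clause (x_33) forces x_33 = true.
Unit clause (NOT x_42) forces x_42 = false.
Unit clause (x_43) forces x_43 = true.
But (NOT x_43) is also a unit clause — contradiction.
That branch fails; take x_22 = false instead.
Unit clause (x_23) forces x_23 = true.
Unit clause (NOT x_13) forces x_13 = false.
Unit clause (NOT x_33) forces x_33 = false.
Unit clause (x_32) forces x_32 = true.
Unit clause (NOT x_12) forces x_12 = false.
Unit clause (NOT x_42) forces x_42 = false.
Unit clause (x_43) forces x_43 = true.
But (NOT x_43) is also a unit clause — contradiction.
Both values of x_22 lead to a conflict.
Both values of x_11 lead to a conflict.

UNSATISFIABLE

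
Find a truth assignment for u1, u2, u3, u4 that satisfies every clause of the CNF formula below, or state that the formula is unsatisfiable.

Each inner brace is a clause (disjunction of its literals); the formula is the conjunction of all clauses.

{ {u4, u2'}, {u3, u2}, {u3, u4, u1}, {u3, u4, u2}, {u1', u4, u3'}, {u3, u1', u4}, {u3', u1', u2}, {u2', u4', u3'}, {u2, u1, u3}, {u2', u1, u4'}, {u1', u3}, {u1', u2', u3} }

Branch on u4: set u4 = 1.
Branch on u3: set u3 = 1.
(u2') alone gives u2 = 0.
(u1') alone gives u1 = 0.
All clauses are satisfied.

u1=0; u2=0; u3=1; u4=1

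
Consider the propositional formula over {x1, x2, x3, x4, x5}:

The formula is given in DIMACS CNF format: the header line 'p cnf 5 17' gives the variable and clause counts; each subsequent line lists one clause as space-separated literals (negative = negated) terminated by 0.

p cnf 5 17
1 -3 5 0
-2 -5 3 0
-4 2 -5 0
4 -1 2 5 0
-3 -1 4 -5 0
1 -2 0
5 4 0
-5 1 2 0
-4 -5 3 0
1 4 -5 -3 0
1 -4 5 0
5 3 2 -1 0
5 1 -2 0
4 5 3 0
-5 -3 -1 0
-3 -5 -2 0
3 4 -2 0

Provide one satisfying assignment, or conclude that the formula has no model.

Suppose x1 = True.
Suppose x5 = False.
(x4) alone gives x4 = True.
Suppose x3 = True.
No clause remains; x2 is free.

x1=True,  x2=True,  x3=True,  x4=True,  x5=False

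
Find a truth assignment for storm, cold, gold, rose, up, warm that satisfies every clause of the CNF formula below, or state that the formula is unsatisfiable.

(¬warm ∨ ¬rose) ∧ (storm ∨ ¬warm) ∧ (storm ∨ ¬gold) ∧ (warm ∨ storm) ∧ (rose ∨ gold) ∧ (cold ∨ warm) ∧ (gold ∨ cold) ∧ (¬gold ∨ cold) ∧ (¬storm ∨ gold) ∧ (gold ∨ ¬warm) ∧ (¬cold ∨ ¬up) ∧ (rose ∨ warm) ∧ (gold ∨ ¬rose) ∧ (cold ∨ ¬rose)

storm ↦ True, cold ↦ True, gold ↦ True, rose ↦ False, up ↦ False, warm ↦ True

Case warm = True:
From the singleton clause (¬rose), rose = False.
From the singleton clause (storm), storm = True.
From the singleton clause (gold), gold = True.
From the singleton clause (cold), cold = True.
From the singleton clause (¬up), up = False.
All clauses are satisfied.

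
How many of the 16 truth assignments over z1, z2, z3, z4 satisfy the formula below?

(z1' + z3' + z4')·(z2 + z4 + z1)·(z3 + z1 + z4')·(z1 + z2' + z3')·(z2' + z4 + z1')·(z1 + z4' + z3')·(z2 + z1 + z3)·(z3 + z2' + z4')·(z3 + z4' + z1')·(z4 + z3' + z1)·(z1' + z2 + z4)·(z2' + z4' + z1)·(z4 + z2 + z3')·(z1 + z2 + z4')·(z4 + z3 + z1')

1

There are 2^4 = 16 truth assignments over (z1, z2, z3, z4).
Split on z3. With z3 = 1, the clauses containing z3 are satisfied and z3' drops from the rest; 0 of the 2^3 = 8 assignments to the other variables satisfy what remains.
With z3 = 0, by the same count on the reduced clause set, 1 assignment works.
(One model: z1=F, z2=T, z3=F, z4=F.)
Total: 0 + 1 = 1.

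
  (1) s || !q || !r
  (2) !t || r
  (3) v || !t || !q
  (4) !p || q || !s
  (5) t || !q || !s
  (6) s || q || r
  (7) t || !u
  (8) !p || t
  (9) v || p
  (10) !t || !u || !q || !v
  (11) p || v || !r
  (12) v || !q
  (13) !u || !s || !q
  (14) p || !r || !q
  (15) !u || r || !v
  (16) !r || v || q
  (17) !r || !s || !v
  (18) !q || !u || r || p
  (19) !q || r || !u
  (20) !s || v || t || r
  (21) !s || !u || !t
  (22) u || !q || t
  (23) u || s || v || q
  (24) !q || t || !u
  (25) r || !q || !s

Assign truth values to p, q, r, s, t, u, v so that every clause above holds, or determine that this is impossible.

p: false, q: false, r: true, s: false, t: true, u: true, v: true

Case t = true:
Unit clause (r) forces r = true.
Case s = false:
Unit clause (!q) forces q = false.
Unit clause (v) forces v = true.
No clause remains; p, u are free.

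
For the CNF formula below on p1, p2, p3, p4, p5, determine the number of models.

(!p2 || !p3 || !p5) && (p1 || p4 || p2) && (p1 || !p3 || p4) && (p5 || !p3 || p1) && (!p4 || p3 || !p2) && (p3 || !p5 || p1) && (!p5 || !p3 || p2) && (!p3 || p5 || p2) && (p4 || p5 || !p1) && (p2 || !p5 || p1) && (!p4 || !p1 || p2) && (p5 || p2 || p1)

4

There are 2^5 = 32 truth assignments over (p1, p2, p3, p4, p5).
Split on p1. With p1 = true, the clauses containing p1 are satisfied and !p1 drops from the rest; 3 of the 2^4 = 16 assignments to the other variables satisfy what remains.
With p1 = false, by the same count on the reduced clause set, 1 assignment works.
(One model: p1=F, p2=T, p3=F, p4=F, p5=F.)
Total: 3 + 1 = 4.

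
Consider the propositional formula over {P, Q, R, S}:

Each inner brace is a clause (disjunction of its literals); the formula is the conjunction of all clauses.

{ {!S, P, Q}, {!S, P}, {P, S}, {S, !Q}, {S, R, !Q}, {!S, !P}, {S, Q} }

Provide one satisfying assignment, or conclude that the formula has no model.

Suppose S = false.
(P) alone gives P = true.
(!Q) alone gives Q = false.
Now (Q) is unsatisfied and unit — conflict.
That branch fails; take S = true instead.
(P) alone gives P = true.
Now (!P) is unsatisfied and unit — conflict.
Either choice for S ends in contradiction.

UNSATISFIABLE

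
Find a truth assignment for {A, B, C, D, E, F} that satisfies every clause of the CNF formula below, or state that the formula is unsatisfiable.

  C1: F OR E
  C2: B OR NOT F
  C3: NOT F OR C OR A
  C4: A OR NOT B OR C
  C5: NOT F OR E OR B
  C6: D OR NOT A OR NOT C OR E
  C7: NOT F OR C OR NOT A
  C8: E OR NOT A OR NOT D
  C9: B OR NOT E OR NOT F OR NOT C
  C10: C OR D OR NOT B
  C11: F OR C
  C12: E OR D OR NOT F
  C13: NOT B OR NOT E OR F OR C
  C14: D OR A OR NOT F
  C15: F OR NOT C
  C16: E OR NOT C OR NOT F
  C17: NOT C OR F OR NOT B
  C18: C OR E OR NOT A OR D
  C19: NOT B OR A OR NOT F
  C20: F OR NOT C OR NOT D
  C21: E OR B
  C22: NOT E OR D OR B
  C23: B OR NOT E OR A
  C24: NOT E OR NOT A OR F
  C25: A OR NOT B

A ↦ true; B ↦ true; C ↦ true; D ↦ false; E ↦ true; F ↦ true

Try F = true.
(B) alone gives B = true.
(A) alone gives A = true.
(C) alone gives C = true.
(E) alone gives E = true.
No clause remains; D is free.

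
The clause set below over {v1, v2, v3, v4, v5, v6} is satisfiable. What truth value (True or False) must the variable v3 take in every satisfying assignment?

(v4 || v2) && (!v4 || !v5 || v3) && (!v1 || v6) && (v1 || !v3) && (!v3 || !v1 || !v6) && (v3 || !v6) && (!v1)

False

Suppose v3 = true.
Unit clause (v1) forces v1 = true.
That conflicts with the unit clause (!v1).
So every satisfying assignment has v3 = False.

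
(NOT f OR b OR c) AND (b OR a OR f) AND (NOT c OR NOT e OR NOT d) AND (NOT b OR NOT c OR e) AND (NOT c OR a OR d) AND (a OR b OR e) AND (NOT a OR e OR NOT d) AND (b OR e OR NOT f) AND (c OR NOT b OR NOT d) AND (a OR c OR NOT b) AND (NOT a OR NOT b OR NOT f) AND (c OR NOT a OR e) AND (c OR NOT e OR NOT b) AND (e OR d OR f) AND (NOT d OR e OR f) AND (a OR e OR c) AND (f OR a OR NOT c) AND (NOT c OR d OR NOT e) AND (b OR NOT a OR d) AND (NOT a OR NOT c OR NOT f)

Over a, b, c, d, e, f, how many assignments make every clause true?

There are 2^6 = 64 truth assignments over (a, b, c, d, e, f).
Split on d. With d = true, the clauses containing d are satisfied and NOT d drops from the rest; 1 of the 2^5 = 32 assignments to the other variables satisfy what remains.
With d = false, by the same count on the reduced clause set, 0 assignments work.
Total: 1 + 0 = 1.

1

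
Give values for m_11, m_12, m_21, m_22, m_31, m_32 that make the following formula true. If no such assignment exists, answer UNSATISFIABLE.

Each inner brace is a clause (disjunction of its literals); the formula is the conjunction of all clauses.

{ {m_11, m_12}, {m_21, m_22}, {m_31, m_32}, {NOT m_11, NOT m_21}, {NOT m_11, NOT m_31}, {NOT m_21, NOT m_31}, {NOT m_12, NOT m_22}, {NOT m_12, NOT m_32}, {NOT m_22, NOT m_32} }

UNSATISFIABLE

Branch on m_11: set m_11 = true.
Unit clause (NOT m_21) forces m_21 = false.
Unit clause (m_22) forces m_22 = true.
Unit clause (NOT m_31) forces m_31 = false.
Unit clause (m_32) forces m_32 = true.
But (NOT m_32) is also a unit clause — contradiction.
That branch fails; take m_11 = false instead.
Unit clause (m_12) forces m_12 = true.
Unit clause (NOT m_22) forces m_22 = false.
Unit clause (m_21) forces m_21 = true.
Unit clause (NOT m_31) forces m_31 = false.
Unit clause (m_32) forces m_32 = true.
But (NOT m_32) is also a unit clause — contradiction.
Neither m_11 = true nor m_11 = false works.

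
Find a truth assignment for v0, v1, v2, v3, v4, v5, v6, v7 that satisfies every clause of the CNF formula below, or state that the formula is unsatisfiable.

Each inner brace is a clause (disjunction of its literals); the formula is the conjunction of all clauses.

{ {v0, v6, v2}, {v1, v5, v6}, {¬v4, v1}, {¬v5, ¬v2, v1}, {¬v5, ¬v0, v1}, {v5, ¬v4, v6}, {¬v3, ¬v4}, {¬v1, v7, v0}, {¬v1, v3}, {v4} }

Unit clause (v4) forces v4 = True.
Unit clause (v1) forces v1 = True.
Unit clause (¬v3) forces v3 = False.
Now (v3) is unsatisfied and unit — conflict.

UNSATISFIABLE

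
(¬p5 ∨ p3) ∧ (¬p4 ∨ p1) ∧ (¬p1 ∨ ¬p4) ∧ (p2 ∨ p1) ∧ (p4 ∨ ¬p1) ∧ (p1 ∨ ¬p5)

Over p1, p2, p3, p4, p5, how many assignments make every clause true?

2

There are 2^5 = 32 truth assignments over (p1, p2, p3, p4, p5).
Split on p2. With p2 = True, the clauses containing p2 are satisfied and ¬p2 drops from the rest; 2 of the 2^4 = 16 assignments to the other variables satisfy what remains.
With p2 = False, by the same count on the reduced clause set, 0 assignments work.
Total: 2 + 0 = 2.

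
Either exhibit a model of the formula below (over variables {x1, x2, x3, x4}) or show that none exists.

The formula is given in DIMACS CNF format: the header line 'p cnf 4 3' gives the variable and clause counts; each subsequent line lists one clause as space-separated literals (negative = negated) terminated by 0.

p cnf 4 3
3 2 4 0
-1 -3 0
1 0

x1 ↦ True,  x2 ↦ True,  x3 ↦ False,  x4 ↦ True

(x1) alone gives x1 = True.
(¬x3) alone gives x3 = False.
Branch on x2: set x2 = True.
Every clause is now satisfied; x4 is unconstrained.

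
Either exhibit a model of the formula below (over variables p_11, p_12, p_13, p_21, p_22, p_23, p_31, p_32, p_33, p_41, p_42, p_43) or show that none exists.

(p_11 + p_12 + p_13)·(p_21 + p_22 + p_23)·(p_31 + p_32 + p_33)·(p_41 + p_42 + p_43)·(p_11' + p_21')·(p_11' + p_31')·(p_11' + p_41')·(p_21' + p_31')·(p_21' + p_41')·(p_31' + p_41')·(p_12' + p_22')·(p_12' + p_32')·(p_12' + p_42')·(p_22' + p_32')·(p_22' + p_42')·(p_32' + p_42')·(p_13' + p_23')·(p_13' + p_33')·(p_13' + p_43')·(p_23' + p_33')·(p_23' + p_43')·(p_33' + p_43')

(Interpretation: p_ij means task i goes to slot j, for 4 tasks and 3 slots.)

Case p_11 = 0:
Case p_12 = 1:
The clause (p_22') is unit, so p_22 = 0.
The clause (p_32') is unit, so p_32 = 0.
The clause (p_42') is unit, so p_42 = 0.
Case p_21 = 1:
The clause (p_31') is unit, so p_31 = 0.
The clause (p_33) is unit, so p_33 = 1.
The clause (p_41') is unit, so p_41 = 0.
The clause (p_43) is unit, so p_43 = 1.
Now (p_43') is unsatisfied and unit — conflict.
Backtrack on p_21: now try p_21 = 0.
The clause (p_23) is unit, so p_23 = 1.
The clause (p_13') is unit, so p_13 = 0.
The clause (p_33') is unit, so p_33 = 0.
The clause (p_31) is unit, so p_31 = 1.
The clause (p_41') is unit, so p_41 = 0.
The clause (p_43) is unit, so p_43 = 1.
Now (p_43') is unsatisfied and unit — conflict.
Neither p_21 = 1 nor p_21 = 0 works.
Backtrack on p_12: now try p_12 = 0.
The clause (p_13) is unit, so p_13 = 1.
The clause (p_23') is unit, so p_23 = 0.
The clause (p_33') is unit, so p_33 = 0.
The clause (p_43') is unit, so p_43 = 0.
Case p_21 = 1:
The clause (p_31') is unit, so p_31 = 0.
The clause (p_32) is unit, so p_32 = 1.
The clause (p_41') is unit, so p_41 = 0.
The clause (p_42) is unit, so p_42 = 1.
Now (p_42') is unsatisfied and unit — conflict.
Backtrack on p_21: now try p_21 = 0.
The clause (p_22) is unit, so p_22 = 1.
The clause (p_32') is unit, so p_32 = 0.
The clause (p_31) is unit, so p_31 = 1.
The clause (p_41') is unit, so p_41 = 0.
The clause (p_42) is unit, so p_42 = 1.
Now (p_42') is unsatisfied and unit — conflict.
Neither p_21 = 1 nor p_21 = 0 works.
Neither p_12 = 1 nor p_12 = 0 works.
Backtrack on p_11: now try p_11 = 1.
The clause (p_21') is unit, so p_21 = 0.
The clause (p_31') is unit, so p_31 = 0.
The clause (p_41') is unit, so p_41 = 0.
Case p_22 = 1:
The clause (p_12') is unit, so p_12 = 0.
The clause (p_32') is unit, so p_32 = 0.
The clause (p_33) is unit, so p_33 = 1.
The clause (p_42') is unit, so p_42 = 0.
The clause (p_43) is unit, so p_43 = 1.
Now (p_43') is unsatisfied and unit — conflict.
Backtrack on p_22: now try p_22 = 0.
The clause (p_23) is unit, so p_23 = 1.
The clause (p_13') is unit, so p_13 = 0.
The clause (p_33') is unit, so p_33 = 0.
The clause (p_32) is unit, so p_32 = 1.
The clause (p_12') is unit, so p_12 = 0.
The clause (p_42') is unit, so p_42 = 0.
The clause (p_43) is unit, so p_43 = 1.
Now (p_43') is unsatisfied and unit — conflict.
Neither p_22 = 1 nor p_22 = 0 works.
Neither p_11 = 1 nor p_11 = 0 works.

UNSATISFIABLE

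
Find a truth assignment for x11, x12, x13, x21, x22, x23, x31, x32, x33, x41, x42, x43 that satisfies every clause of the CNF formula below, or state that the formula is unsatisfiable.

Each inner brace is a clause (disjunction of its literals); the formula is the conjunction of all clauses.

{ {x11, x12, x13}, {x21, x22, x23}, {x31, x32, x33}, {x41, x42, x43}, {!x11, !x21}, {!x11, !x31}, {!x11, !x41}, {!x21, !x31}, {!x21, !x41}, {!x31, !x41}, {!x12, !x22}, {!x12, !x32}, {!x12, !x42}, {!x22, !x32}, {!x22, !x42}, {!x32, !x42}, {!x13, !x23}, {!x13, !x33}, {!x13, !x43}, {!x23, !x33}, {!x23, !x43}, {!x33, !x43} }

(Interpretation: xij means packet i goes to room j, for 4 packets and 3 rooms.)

UNSATISFIABLE

Suppose x11 = false.
Suppose x12 = true.
Unit clause (!x22) forces x22 = false.
Unit clause (!x32) forces x32 = false.
Unit clause (!x42) forces x42 = false.
Suppose x21 = true.
Unit clause (!x31) forces x31 = false.
Unit clause (x33) forces x33 = true.
Unit clause (!x41) forces x41 = false.
Unit clause (x43) forces x43 = true.
But (!x43) is also a unit clause — contradiction.
That branch fails; take x21 = false instead.
Unit clause (x23) forces x23 = true.
Unit clause (!x13) forces x13 = false.
Unit clause (!x33) forces x33 = false.
Unit clause (x31) forces x31 = true.
Unit clause (!x41) forces x41 = false.
Unit clause (x43) forces x43 = true.
But (!x43) is also a unit clause — contradiction.
Either choice for x21 ends in contradiction.
That branch fails; take x12 = false instead.
Unit clause (x13) forces x13 = true.
Unit clause (!x23) forces x23 = false.
Unit clause (!x33) forces x33 = false.
Unit clause (!x43) forces x43 = false.
Suppose x21 = true.
Unit clause (!x31) forces x31 = false.
Unit clause (x32) forces x32 = true.
Unit clause (!x41) forces x41 = false.
Unit clause (x42) forces x42 = true.
But (!x42) is also a unit clause — contradiction.
That branch fails; take x21 = false instead.
Unit clause (x22) forces x22 = true.
Unit clause (!x32) forces x32 = false.
Unit clause (x31) forces x31 = true.
Unit clause (!x41) forces x41 = false.
Unit clause (x42) forces x42 = true.
But (!x42) is also a unit clause — contradiction.
Either choice for x21 ends in contradiction.
Either choice for x12 ends in contradiction.
That branch fails; take x11 = true instead.
Unit clause (!x21) forces x21 = false.
Unit clause (!x31) forces x31 = false.
Unit clause (!x41) forces x41 = false.
Suppose x22 = true.
Unit clause (!x12) forces x12 = false.
Unit clause (!x32) forces x32 = false.
Unit clause (x33) forces x33 = true.
Unit clause (!x42) forces x42 = false.
Unit clause (x43) forces x43 = true.
But (!x43) is also a unit clause — contradiction.
That branch fails; take x22 = false instead.
Unit clause (x23) forces x23 = true.
Unit clause (!x13) forces x13 = false.
Unit clause (!x33) forces x33 = false.
Unit clause (x32) forces x32 = true.
Unit clause (!x12) forces x12 = false.
Unit clause (!x42) forces x42 = false.
Unit clause (x43) forces x43 = true.
But (!x43) is also a unit clause — contradiction.
Either choice for x22 ends in contradiction.
Either choice for x11 ends in contradiction.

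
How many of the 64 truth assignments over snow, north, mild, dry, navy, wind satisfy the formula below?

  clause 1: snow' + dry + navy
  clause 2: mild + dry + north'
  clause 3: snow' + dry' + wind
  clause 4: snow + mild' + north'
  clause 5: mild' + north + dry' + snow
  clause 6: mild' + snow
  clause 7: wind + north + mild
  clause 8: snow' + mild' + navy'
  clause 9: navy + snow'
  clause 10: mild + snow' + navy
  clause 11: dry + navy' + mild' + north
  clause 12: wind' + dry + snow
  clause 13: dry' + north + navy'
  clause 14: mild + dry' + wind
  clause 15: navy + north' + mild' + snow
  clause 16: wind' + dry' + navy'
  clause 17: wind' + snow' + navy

There are 2^6 = 64 truth assignments over (snow, north, mild, dry, navy, wind).
Split on navy. With navy = 1, the clauses containing navy are satisfied and navy' drops from the rest; 1 of the 2^5 = 32 assignments to the other variables satisfy what remains.
With navy = 0, by the same count on the reduced clause set, 2 assignments work.
(One model: snow=F, north=F, mild=F, dry=T, navy=F, wind=T.)
Total: 1 + 2 = 3.

3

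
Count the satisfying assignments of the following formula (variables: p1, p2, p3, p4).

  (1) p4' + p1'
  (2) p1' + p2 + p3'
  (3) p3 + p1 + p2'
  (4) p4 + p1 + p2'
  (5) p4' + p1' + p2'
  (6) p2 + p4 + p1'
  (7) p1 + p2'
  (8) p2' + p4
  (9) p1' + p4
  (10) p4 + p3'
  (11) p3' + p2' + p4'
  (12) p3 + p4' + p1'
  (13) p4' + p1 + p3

There are 2^4 = 16 truth assignments over (p1, p2, p3, p4).
Split on p2. With p2 = 1, the clauses containing p2 are satisfied and p2' drops from the rest; 0 of the 2^3 = 8 assignments to the other variables satisfy what remains.
With p2 = 0, by the same count on the reduced clause set, 2 assignments work.
(One model: p1=F, p2=F, p3=F, p4=F.)
Total: 0 + 2 = 2.

2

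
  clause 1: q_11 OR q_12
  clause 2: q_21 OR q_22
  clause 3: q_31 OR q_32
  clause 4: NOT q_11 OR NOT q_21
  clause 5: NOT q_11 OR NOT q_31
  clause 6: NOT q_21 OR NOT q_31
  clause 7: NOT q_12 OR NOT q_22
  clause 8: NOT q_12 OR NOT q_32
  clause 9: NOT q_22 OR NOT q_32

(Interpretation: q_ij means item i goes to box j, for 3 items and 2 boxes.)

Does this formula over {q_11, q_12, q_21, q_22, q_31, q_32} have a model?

No

Try q_11 = true.
From the singleton clause (NOT q_21), q_21 = false.
From the singleton clause (q_22), q_22 = true.
From the singleton clause (NOT q_31), q_31 = false.
From the singleton clause (q_32), q_32 = true.
That conflicts with the unit clause (NOT q_32).
Undo q_11 and try q_11 = false.
From the singleton clause (q_12), q_12 = true.
From the singleton clause (NOT q_22), q_22 = false.
From the singleton clause (q_21), q_21 = true.
From the singleton clause (NOT q_31), q_31 = false.
From the singleton clause (q_32), q_32 = true.
That conflicts with the unit clause (NOT q_32).
Either choice for q_11 ends in contradiction.
No assignment satisfies every clause.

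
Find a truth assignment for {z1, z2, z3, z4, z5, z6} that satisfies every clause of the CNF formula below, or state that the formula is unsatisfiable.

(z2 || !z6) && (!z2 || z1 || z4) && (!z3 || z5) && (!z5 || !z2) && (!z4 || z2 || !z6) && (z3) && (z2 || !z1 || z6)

z1 ↦ false; z2 ↦ false; z3 ↦ true; z4 ↦ false; z5 ↦ true; z6 ↦ false

The clause (z3) is unit, so z3 = true.
The clause (z5) is unit, so z5 = true.
The clause (!z2) is unit, so z2 = false.
The clause (!z6) is unit, so z6 = false.
The clause (!z1) is unit, so z1 = false.
Every clause is now satisfied; z4 is unconstrained.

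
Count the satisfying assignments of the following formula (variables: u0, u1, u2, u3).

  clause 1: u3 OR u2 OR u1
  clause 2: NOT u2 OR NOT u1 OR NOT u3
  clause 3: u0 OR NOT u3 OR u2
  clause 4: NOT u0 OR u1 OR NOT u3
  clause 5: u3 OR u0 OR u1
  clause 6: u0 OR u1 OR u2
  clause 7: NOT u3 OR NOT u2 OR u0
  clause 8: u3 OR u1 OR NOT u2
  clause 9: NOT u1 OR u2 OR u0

4

There are 2^4 = 16 truth assignments over (u0, u1, u2, u3).
Split on u3. With u3 = true, the clauses containing u3 are satisfied and NOT u3 drops from the rest; 1 of the 2^3 = 8 assignments to the other variables satisfy what remains.
With u3 = false, by the same count on the reduced clause set, 3 assignments work.
Total: 1 + 3 = 4.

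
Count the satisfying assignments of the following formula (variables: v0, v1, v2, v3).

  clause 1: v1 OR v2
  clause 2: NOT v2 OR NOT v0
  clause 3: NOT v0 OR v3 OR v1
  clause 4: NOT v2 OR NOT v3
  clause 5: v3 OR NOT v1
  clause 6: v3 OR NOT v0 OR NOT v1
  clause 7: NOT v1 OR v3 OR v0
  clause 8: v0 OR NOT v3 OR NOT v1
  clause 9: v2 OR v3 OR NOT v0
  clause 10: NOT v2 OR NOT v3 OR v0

2

There are 2^4 = 16 truth assignments over (v0, v1, v2, v3).
Check each against the 10 clauses (columns in the order v0, v1, v2, v3):
  F F F F  ✗ fails (v1 OR v2)
  F F F T  ✗ fails (v1 OR v2)
  F F T F  ✓ satisfies all
  F F T T  ✗ fails (NOT v2 OR NOT v3)
  F T F F  ✗ fails (v3 OR NOT v1)
  F T F T  ✗ fails (v0 OR NOT v3 OR NOT v1)
  F T T F  ✗ fails (v3 OR NOT v1)
  F T T T  ✗ fails (NOT v2 OR NOT v3)
  T F F F  ✗ fails (v1 OR v2)
  T F F T  ✗ fails (v1 OR v2)
  T F T F  ✗ fails (NOT v2 OR NOT v0)
  T F T T  ✗ fails (NOT v2 OR NOT v0)
  T T F F  ✗ fails (v3 OR NOT v1)
  T T F T  ✓ satisfies all
  T T T F  ✗ fails (NOT v2 OR NOT v0)
  T T T T  ✗ fails (NOT v2 OR NOT v0)
2 of the 16 rows are models.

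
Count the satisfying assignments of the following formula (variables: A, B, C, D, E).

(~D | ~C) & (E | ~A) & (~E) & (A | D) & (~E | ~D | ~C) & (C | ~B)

There are 2^5 = 32 truth assignments over (A, B, C, D, E).
Split on A. With A = 1, the clauses containing A are satisfied and ~A drops from the rest; 0 of the 2^4 = 16 assignments to the other variables satisfy what remains.
With A = 0, by the same count on the reduced clause set, 1 assignment works.
Total: 0 + 1 = 1.

1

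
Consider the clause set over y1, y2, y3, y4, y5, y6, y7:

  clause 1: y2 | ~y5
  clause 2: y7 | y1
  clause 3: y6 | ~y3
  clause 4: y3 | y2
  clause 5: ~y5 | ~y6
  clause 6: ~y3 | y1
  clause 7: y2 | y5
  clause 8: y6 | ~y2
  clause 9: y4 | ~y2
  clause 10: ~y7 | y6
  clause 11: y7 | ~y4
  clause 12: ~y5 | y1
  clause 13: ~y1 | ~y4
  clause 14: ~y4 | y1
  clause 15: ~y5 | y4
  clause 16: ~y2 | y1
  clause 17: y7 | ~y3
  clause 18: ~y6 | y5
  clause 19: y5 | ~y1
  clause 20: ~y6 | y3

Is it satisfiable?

No

Case y2 = 1:
The clause (y6) is unit, so y6 = 1.
The clause (~y5) is unit, so y5 = 0.
But (y5) is also a unit clause — contradiction.
Backtrack on y2: now try y2 = 0.
The clause (~y5) is unit, so y5 = 0.
But (y5) is also a unit clause — contradiction.
Neither y2 = 1 nor y2 = 0 works.
No assignment satisfies every clause.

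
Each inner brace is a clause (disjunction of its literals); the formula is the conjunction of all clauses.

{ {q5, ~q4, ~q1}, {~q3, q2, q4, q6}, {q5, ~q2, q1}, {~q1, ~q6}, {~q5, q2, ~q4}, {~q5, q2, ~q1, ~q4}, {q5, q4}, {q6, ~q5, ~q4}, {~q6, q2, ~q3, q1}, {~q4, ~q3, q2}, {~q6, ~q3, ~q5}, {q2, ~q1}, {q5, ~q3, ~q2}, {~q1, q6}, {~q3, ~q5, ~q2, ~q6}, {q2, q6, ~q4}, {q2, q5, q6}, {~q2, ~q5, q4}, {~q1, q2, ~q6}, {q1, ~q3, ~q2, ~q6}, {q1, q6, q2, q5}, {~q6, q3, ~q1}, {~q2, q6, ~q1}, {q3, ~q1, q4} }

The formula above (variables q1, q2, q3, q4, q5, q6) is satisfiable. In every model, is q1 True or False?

Suppose q1 = 1.
From the singleton clause (~q6), q6 = 0.
Now (q6) is unsatisfied and unit — conflict.
So every satisfying assignment has q1 = False.

False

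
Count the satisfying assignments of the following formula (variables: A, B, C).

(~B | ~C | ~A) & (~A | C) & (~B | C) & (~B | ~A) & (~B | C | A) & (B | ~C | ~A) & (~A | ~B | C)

There are 2^3 = 8 truth assignments over (A, B, C).
Check each against the 7 clauses (columns in the order A, B, C):
  F F F  ✓ satisfies all
  F F T  ✓ satisfies all
  F T F  ✗ fails (~B | C)
  F T T  ✓ satisfies all
  T F F  ✗ fails (~A | C)
  T F T  ✗ fails (B | ~C | ~A)
  T T F  ✗ fails (~A | C)
  T T T  ✗ fails (~B | ~C | ~A)
3 of the 8 rows are models.

3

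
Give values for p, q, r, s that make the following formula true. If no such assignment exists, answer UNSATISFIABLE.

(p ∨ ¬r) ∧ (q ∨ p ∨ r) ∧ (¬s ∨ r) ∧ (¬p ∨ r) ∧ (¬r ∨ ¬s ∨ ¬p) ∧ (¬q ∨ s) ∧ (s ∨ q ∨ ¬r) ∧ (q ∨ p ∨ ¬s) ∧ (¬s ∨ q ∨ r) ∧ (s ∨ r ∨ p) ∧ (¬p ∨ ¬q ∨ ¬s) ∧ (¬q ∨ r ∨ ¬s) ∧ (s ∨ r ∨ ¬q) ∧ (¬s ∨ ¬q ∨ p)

UNSATISFIABLE

Suppose p = True.
(r) alone gives r = True.
(¬s) alone gives s = False.
(¬q) alone gives q = False.
Now (q) is unsatisfied and unit — conflict.
Backtrack on p: now try p = False.
(¬r) alone gives r = False.
(q) alone gives q = True.
(¬s) alone gives s = False.
Now (s) is unsatisfied and unit — conflict.
Either choice for p ends in contradiction.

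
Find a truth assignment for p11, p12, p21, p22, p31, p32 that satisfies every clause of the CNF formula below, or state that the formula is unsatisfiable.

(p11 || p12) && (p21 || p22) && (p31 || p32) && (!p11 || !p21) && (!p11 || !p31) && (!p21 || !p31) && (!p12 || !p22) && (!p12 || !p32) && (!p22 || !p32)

Suppose p11 = true.
From the singleton clause (!p21), p21 = false.
From the singleton clause (p22), p22 = true.
From the singleton clause (!p31), p31 = false.
From the singleton clause (p32), p32 = true.
That conflicts with the unit clause (!p32).
So p11 must be the other value — set p11 = false.
From the singleton clause (p12), p12 = true.
From the singleton clause (!p22), p22 = false.
From the singleton clause (p21), p21 = true.
From the singleton clause (!p31), p31 = false.
From the singleton clause (p32), p32 = true.
That conflicts with the unit clause (!p32).
Both values of p11 lead to a conflict.

UNSATISFIABLE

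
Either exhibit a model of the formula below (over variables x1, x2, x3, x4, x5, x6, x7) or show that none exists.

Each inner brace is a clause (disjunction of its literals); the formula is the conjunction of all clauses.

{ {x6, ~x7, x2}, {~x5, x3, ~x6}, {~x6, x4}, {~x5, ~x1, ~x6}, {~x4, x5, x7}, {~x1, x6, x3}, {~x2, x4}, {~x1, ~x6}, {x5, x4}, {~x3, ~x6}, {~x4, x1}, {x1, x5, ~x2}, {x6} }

From the singleton clause (x6), x6 = 1.
From the singleton clause (x4), x4 = 1.
From the singleton clause (~x1), x1 = 0.
That conflicts with the unit clause (x1).

UNSATISFIABLE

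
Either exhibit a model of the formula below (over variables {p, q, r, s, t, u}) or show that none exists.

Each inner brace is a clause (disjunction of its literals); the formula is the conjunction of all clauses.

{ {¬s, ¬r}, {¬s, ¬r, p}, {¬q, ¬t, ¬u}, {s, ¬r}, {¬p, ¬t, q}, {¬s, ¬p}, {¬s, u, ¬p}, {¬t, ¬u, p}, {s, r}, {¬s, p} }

UNSATISFIABLE

Branch on s: set s = False.
From the singleton clause (¬r), r = False.
Now (r) is unsatisfied and unit — conflict.
That branch fails; take s = True instead.
From the singleton clause (¬r), r = False.
From the singleton clause (¬p), p = False.
Now (p) is unsatisfied and unit — conflict.
Both values of s lead to a conflict.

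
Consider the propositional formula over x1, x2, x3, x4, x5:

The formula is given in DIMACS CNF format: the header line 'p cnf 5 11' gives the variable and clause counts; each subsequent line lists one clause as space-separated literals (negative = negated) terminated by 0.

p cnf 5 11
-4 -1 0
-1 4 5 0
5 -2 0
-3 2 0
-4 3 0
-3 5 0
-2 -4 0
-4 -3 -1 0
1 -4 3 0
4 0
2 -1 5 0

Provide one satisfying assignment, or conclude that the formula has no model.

From the singleton clause (x4), x4 = True.
From the singleton clause (¬x1), x1 = False.
From the singleton clause (x3), x3 = True.
From the singleton clause (x2), x2 = True.
That conflicts with the unit clause (¬x2).

UNSATISFIABLE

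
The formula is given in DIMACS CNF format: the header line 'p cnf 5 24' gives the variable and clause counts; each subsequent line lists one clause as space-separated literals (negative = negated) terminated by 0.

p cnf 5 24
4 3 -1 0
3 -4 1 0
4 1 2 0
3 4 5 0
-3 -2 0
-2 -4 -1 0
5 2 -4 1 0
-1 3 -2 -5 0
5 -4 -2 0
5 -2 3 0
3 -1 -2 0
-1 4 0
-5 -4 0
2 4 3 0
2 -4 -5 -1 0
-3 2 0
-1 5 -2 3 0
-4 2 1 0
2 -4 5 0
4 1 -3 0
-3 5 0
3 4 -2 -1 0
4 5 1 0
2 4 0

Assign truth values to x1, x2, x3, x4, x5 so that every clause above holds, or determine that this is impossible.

Branch on x3: set x3 = False.
Branch on x4: set x4 = False.
The clause (¬x1) is unit, so x1 = False.
The clause (x2) is unit, so x2 = True.
The clause (x5) is unit, so x5 = True.
Every clause now holds.

x1: False; x2: True; x3: False; x4: False; x5: True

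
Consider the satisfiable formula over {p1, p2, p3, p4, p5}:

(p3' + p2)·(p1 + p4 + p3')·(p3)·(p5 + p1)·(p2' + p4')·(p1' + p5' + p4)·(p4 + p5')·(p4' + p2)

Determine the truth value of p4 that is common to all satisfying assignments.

Suppose p4 = 1.
The clause (p3) is unit, so p3 = 1.
The clause (p2) is unit, so p2 = 1.
Now (p2') is unsatisfied and unit — conflict.
So every satisfying assignment has p4 = False.

False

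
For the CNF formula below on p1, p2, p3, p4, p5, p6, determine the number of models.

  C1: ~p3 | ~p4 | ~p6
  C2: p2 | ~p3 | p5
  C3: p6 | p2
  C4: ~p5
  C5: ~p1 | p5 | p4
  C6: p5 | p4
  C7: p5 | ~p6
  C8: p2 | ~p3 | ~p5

There are 2^6 = 64 truth assignments over (p1, p2, p3, p4, p5, p6).
Split on p4. With p4 = 1, the clauses containing p4 are satisfied and ~p4 drops from the rest; 4 of the 2^5 = 32 assignments to the other variables satisfy what remains.
With p4 = 0, by the same count on the reduced clause set, 0 assignments work.
(One model: p1=F, p2=T, p3=F, p4=T, p5=F, p6=F.)
Total: 4 + 0 = 4.

4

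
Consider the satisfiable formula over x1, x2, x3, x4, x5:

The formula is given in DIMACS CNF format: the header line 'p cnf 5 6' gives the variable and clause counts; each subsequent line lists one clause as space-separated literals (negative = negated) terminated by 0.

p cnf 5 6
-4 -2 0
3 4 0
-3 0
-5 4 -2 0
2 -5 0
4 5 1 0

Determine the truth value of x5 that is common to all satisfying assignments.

Suppose x5 = True.
(¬x3) alone gives x3 = False.
(x4) alone gives x4 = True.
(¬x2) alone gives x2 = False.
But (x2) is also a unit clause — contradiction.
So every satisfying assignment has x5 = False.

False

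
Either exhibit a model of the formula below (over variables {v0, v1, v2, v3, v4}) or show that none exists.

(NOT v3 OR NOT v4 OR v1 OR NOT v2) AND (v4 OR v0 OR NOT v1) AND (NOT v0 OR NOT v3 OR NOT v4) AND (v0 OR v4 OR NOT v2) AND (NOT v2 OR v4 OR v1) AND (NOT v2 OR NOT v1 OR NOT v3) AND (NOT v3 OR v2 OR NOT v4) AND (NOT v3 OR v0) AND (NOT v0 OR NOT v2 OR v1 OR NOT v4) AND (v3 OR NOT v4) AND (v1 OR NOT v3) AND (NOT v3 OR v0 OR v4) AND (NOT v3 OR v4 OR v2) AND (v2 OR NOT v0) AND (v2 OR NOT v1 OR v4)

v0=true; v1=true; v2=true; v3=false; v4=false

Try v3 = false.
From the singleton clause (NOT v4), v4 = false.
Try v0 = true.
From the singleton clause (v2), v2 = true.
From the singleton clause (v1), v1 = true.
This assignment satisfies each clause.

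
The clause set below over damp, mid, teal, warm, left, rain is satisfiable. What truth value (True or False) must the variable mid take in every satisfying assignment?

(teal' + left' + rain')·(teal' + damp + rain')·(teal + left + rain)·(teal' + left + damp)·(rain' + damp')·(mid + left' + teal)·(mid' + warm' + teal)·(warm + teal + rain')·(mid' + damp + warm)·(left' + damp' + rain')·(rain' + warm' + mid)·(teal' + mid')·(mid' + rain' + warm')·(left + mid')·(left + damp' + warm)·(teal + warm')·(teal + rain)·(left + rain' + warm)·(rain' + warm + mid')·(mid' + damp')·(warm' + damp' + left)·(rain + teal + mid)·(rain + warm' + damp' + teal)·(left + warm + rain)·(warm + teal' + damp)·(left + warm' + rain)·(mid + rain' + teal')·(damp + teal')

Suppose mid = 1.
(teal') alone gives teal = 0.
(warm') alone gives warm = 0.
(rain') alone gives rain = 0.
But (rain) is also a unit clause — contradiction.
So every satisfying assignment has mid = False.

False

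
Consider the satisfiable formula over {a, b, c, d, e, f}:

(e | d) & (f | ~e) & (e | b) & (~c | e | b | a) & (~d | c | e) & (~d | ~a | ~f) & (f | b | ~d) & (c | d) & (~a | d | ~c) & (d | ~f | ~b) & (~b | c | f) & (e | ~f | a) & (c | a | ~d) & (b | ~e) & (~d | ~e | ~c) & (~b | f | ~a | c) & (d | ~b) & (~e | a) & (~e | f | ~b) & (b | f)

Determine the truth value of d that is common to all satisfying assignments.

Suppose d = 0.
The clause (e) is unit, so e = 1.
The clause (f) is unit, so f = 1.
The clause (c) is unit, so c = 1.
The clause (~a) is unit, so a = 0.
That conflicts with the unit clause (a).
So every satisfying assignment has d = True.

True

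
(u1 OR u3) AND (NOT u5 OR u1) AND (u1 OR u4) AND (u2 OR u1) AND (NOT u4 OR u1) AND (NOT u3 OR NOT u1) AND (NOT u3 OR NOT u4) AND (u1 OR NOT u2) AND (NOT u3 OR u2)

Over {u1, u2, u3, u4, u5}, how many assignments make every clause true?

There are 2^5 = 32 truth assignments over (u1, u2, u3, u4, u5).
Split on u5. With u5 = true, the clauses containing u5 are satisfied and NOT u5 drops from the rest; 4 of the 2^4 = 16 assignments to the other variables satisfy what remains.
With u5 = false, by the same count on the reduced clause set, 4 assignments work.
(One model: u1=T, u2=F, u3=F, u4=F, u5=F.)
Total: 4 + 4 = 8.

8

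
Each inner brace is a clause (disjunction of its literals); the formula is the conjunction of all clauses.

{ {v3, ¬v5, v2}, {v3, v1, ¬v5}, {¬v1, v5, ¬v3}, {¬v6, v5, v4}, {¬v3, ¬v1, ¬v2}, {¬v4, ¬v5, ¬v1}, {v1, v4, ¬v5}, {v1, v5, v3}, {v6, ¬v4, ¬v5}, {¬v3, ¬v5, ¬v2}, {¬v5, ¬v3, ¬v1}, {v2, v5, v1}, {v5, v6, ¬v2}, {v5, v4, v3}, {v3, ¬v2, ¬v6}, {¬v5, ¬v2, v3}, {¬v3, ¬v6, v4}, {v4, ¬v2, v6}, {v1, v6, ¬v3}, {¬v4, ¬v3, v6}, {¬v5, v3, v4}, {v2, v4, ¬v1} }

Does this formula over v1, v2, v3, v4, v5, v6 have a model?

Yes

Suppose v3 = True.
Suppose v1 = False.
The clause (v6) is unit, so v6 = True.
The clause (v4) is unit, so v4 = True.
Suppose v5 = False.
The clause (v2) is unit, so v2 = True.
Every clause now holds.
A satisfying assignment: v1 ↦ False; v2 ↦ True; v3 ↦ True; v4 ↦ True; v5 ↦ False; v6 ↦ True.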